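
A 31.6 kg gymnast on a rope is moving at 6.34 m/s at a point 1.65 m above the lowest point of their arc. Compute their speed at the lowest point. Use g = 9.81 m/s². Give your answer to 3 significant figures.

v = 8.52 m/s

By conservation of mechanical energy, ½mv₀² + mgh = ½mv²
v² = v₀² + 2gh = (6.34)² + 2(9.81)(1.65) = 72.569
v = √72.569 = 8.519 m/s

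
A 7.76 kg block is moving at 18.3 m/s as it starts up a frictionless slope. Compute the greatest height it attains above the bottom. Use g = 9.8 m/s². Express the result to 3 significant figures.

By energy conservation, ½mv² = mgh
h = v²/(2g) = 18.3²/(2 × 9.8) = 17.09 m

h = 17.1 m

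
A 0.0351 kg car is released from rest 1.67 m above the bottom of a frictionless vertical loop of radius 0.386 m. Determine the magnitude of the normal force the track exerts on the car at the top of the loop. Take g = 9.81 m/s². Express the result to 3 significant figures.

Energy from release to top (height 2r): mgh = ½mv_top² + mg(2r)
v_top² = 2g(h − 2r) = 2(9.81)(1.67 − 0.7720) = 17.619 m²/s²
At the top, both N and weight point toward the centre: N + mg = mv_top²/r
N = m(v_top²/r − g) = 0.0351(17.619/0.386 − 9.81) = 1.258 N

N = 1.26 N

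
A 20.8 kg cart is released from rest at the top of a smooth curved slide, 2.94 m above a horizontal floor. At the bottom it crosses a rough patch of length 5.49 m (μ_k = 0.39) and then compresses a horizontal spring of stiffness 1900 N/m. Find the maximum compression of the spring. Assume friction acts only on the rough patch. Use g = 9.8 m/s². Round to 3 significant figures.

Initial energy: E₁ = mgh = (20.8)(9.8)(2.94) = 599.29 J
Friction removes W_f = μ_k mg d = (0.39)(20.8)(9.8)(5.49) = 436.4 J
Energy reaching the spring: E = 599.29 − 436.4 = 162.85 J
At max compression ½kx² = E ⇒ x = √(2E/k) = √(2 × 162.85/1900) = 0.4140 m

x = 0.414 m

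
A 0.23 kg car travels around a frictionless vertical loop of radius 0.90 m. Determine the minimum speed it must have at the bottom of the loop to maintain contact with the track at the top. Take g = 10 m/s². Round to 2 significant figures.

At the top: mg = mv_top²/r ⇒ v_top² = gr = 9.000 m²/s²
Energy from bottom to top (height 2r): ½mv_bot² = ½mv_top² + mg(2r)
v_bot² = gr + 4gr = 5gr = 45.00
v_bot = √(5gr) = 6.708 m/s

v = 6.7 m/s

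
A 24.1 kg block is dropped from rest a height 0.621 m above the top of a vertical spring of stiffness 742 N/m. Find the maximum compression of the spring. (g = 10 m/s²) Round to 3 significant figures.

x = 1.04 m

Take the reference level at the top of the uncompressed spring. At max compression the block has fallen H + x and is momentarily at rest:
mg(H + x) = ½kx²
½(742)x² − (24.1)(10)x − (24.1)(10)(0.621) = 0
371.0x² − 241.0x − 149.7 = 0
x = [241.0 + √(58081 + 222097)]/(2 × 371.0) = 1.038 m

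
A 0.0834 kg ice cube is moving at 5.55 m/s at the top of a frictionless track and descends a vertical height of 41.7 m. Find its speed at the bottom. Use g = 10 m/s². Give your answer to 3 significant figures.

Equating total energy at the two states: ½mv₀² + mgh = ½mv²
The mass cancels from both sides.
v² = v₀² + 2gh = (5.55)² + 2(10)(41.7) = 864.80
v = √864.80 = 29.41 m/s

v = 29.4 m/s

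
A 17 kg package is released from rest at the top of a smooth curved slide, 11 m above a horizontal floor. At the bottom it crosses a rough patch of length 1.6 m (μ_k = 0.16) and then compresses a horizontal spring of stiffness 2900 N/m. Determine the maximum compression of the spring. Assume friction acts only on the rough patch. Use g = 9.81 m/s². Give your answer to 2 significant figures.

Initial energy: E₁ = mgh = (17)(9.81)(11) = 1834.5 J
Friction removes W_f = μ_k mg d = (0.16)(17)(9.81)(1.6) = 42.69 J
Energy reaching the spring: E = 1834.5 − 42.69 = 1791.8 J
At max compression ½kx² = E ⇒ x = √(2E/k) = √(2 × 1791.8/2900) = 1.112 m

x = 1.1 m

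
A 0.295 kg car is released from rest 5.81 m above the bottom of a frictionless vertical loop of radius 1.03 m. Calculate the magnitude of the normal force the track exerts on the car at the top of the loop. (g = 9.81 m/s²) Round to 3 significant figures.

N = 18.2 N

Energy from release to top (height 2r): mgh = ½mv_top² + mg(2r)
v_top² = 2g(h − 2r) = 2(9.81)(5.81 − 2.060) = 73.575 m²/s²
At the top, both N and weight point toward the centre: N + mg = mv_top²/r
N = m(v_top²/r − g) = 0.295(73.575/1.03 − 9.81) = 18.18 N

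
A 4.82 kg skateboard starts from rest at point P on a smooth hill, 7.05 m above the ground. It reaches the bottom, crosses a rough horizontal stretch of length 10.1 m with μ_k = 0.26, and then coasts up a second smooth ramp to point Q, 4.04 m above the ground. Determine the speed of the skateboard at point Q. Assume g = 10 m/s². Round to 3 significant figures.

Energy at P: mgh₁ = (4.82)(10)(7.05) = 339.81 J
Friction loss: W_f = μ_k mg d = 126.6 J
At Q: ½mv² + mgh₂ = mgh₁ − W_f
½mv² = 339.81 − 126.6 − 194.73 = 18.509 J
v = √(2 × 18.509/4.82) = 2.771 m/s

v = 2.77 m/s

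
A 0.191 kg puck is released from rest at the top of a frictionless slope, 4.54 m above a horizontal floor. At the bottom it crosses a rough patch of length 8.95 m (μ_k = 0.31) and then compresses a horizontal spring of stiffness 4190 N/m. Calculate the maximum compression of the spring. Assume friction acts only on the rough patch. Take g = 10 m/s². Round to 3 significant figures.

Initial energy: E₁ = mgh = (0.191)(10)(4.54) = 8.6714 J
Friction removes W_f = μ_k mg d = (0.31)(0.191)(10)(8.95) = 5.299 J
Energy reaching the spring: E = 8.6714 − 5.299 = 3.3721 J
At max compression ½kx² = E ⇒ x = √(2E/k) = √(2 × 3.3721/4190) = 0.04012 m

x = 0.0401 m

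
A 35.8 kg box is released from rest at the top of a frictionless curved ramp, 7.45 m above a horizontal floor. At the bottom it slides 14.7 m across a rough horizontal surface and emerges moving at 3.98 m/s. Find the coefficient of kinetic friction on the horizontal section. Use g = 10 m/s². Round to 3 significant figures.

Energy bookkeeping (friction removes W_f = μ_k N d):
mgh = ½mv² + μ_k m g d
mgh = 2667.1 J; ½mv² = 283.54 J
W_f = 2667.1 − 283.54 = 2384 J
μ_k = W_f/(mg·d) = 2384/(358.0 × 14.7) = 0.4529

μ_k = 0.453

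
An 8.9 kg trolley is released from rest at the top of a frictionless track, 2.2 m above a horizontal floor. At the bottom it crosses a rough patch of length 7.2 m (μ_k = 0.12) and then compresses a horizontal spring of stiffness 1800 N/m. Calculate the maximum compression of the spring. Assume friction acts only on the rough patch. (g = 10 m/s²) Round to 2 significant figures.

Initial energy: E₁ = mgh = (8.9)(10)(2.2) = 195.80 J
Friction removes W_f = μ_k mg d = (0.12)(8.9)(10)(7.2) = 76.90 J
Energy reaching the spring: E = 195.80 − 76.90 = 118.90 J
At max compression ½kx² = E ⇒ x = √(2E/k) = √(2 × 118.90/1800) = 0.3635 m

x = 0.36 m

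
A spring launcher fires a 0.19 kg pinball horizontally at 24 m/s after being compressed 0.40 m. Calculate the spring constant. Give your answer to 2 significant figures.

Spring PE at full compression equals KE at release: ½kx² = ½mv²
k = mv²/x² = (0.19)(24)²/(0.40)² = 684.0 N/m

k = 680 N/m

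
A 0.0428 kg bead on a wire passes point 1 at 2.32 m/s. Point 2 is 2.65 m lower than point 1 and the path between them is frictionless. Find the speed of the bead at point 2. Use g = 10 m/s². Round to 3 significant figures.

v = 7.64 m/s

Energy conservation between the two points: ½mv₀² + mgh = ½mv²
v² = v₀² + 2gh = (2.32)² + 2(10)(2.65) = 58.382
v = √58.382 = 7.641 m/s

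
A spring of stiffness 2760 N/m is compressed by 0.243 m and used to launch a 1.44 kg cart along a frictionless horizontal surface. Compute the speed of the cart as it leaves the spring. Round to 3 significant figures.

Spring PE converts entirely to kinetic energy: ½kx² = ½mv²
v = x√(k/m) = 0.243 × √(2760/1.44) = 10.64 m/s

v = 10.6 m/s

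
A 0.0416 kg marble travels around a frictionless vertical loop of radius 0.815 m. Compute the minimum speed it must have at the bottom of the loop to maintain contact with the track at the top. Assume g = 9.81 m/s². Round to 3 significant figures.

At the top: mg = mv_top²/r ⇒ v_top² = gr = 7.995 m²/s²
Energy from bottom to top (height 2r): ½mv_bot² = ½mv_top² + mg(2r)
v_bot² = gr + 4gr = 5gr = 39.98
v_bot = √(5gr) = 6.323 m/s

v = 6.32 m/s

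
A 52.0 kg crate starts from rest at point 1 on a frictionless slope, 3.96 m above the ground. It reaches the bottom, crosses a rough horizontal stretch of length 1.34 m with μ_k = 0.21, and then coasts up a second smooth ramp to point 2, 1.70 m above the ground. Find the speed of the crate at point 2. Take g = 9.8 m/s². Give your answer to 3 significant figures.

v = 6.23 m/s

Energy at 1: mgh₁ = (52.0)(9.8)(3.96) = 2018.0 J
Friction loss: W_f = μ_k mg d = 143.4 J
At 2: ½mv² + mgh₂ = mgh₁ − W_f
½mv² = 2018.0 − 143.4 − 866.32 = 1008.3 J
v = √(2 × 1008.3/52.0) = 6.227 m/s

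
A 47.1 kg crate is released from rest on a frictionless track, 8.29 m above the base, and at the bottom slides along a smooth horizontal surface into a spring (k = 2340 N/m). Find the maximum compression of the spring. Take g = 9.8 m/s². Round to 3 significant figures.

Energy conservation (no friction) from release to max compression: mgh = ½kx²
x = √(2mgh/k) = √(2 × 47.1 × 9.8 × 8.29 / 2340) = 1.808 m

x = 1.81 m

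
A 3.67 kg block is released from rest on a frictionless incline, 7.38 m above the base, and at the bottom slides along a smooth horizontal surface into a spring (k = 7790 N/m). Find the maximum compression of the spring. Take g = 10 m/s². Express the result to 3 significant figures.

Energy conservation (no friction) from release to max compression: mgh = ½kx²
x = √(2mgh/k) = √(2 × 3.67 × 10 × 7.38 / 7790) = 0.2637 m

x = 0.264 m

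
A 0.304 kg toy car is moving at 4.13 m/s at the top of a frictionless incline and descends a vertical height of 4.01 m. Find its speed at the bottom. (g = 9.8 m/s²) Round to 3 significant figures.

v = 9.78 m/s

Mechanical energy is conserved (no friction): ½mv₀² + mgh = ½mv²
v² = v₀² + 2gh = (4.13)² + 2(9.8)(4.01) = 95.653
v = √95.653 = 9.780 m/s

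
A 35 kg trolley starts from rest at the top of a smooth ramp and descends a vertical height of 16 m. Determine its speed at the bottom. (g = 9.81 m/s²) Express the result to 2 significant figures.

Equating total energy at the two states: mgh = ½mv²
v = √(2gh) = √(2 × 9.81 × 16) = √313.92 = 17.72 m/s

v = 18 m/s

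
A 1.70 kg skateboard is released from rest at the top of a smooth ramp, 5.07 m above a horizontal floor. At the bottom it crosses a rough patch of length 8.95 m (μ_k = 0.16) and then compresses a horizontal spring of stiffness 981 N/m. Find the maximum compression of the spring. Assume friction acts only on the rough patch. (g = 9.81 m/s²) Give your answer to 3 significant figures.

x = 0.352 m

Initial energy: E₁ = mgh = (1.70)(9.81)(5.07) = 84.552 J
Friction removes W_f = μ_k mg d = (0.16)(1.70)(9.81)(8.95) = 23.88 J
Energy reaching the spring: E = 84.552 − 23.88 = 60.671 J
At max compression ½kx² = E ⇒ x = √(2E/k) = √(2 × 60.671/981) = 0.3517 m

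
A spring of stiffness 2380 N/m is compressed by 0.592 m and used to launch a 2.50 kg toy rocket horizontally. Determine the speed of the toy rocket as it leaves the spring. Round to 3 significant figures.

v = 18.3 m/s

Spring PE converts entirely to kinetic energy: ½kx² = ½mv²
v = x√(k/m) = 0.592 × √(2380/2.50) = 18.27 m/s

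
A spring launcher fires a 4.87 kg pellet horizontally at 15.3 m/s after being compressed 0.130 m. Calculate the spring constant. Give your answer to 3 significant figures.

k = 67500 N/m

½kx² = ½mv²
k = mv²/x² = (4.87)(15.3)²/(0.130)² = 67457 N/m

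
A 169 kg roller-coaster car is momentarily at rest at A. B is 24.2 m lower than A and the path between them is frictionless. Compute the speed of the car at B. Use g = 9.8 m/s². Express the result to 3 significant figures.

v = 21.8 m/s

Equating total energy at the two states: mgh = ½mv²
The mass cancels from both sides.
v = √(2gh) = √(2 × 9.8 × 24.2) = √474.32 = 21.78 m/s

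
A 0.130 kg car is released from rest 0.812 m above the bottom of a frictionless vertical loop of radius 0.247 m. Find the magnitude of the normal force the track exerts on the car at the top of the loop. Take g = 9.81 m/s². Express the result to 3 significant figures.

Energy from release to top (height 2r): mgh = ½mv_top² + mg(2r)
v_top² = 2g(h − 2r) = 2(9.81)(0.812 − 0.4940) = 6.2392 m²/s²
At the top, both N and weight point toward the centre: N + mg = mv_top²/r
N = m(v_top²/r − g) = 0.130(6.2392/0.247 − 9.81) = 2.008 N

N = 2.01 N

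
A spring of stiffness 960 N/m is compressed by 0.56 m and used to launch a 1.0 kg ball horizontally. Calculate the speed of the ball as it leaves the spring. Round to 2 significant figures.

Conservation of energy: ½kx² = ½mv²
v = x√(k/m) = 0.56 × √(960/1.0) = 17.35 m/s

v = 17 m/s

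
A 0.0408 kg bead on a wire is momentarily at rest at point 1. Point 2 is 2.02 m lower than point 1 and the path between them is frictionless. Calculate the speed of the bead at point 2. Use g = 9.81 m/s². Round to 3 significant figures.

v = 6.30 m/s

Energy conservation between the two points: mgh = ½mv²
The mass cancels from both sides.
v = √(2gh) = √(2 × 9.81 × 2.02) = √39.632 = 6.295 m/s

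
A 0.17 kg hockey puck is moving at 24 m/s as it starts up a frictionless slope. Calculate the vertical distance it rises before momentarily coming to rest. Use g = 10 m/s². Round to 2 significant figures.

h = 29 m

By energy conservation, ½mv² = mgh
h = v²/(2g) = 24²/(2 × 10) = 28.80 m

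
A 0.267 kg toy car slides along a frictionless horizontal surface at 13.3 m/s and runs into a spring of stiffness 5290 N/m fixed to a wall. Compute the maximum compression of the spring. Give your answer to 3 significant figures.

x = 0.0945 m

At max compression the car is momentarily at rest: ½mv² = ½kx²
x = v√(m/k) = 13.3 × √(0.267/5290) = 0.09449 m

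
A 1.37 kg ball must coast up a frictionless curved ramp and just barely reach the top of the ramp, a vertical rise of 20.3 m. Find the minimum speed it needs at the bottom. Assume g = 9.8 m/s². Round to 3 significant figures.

At the top it is momentarily at rest, so all KE converts to PE: ½mv² = mgh
v = √(2gh) = √(2 × 9.8 × 20.3) = 19.95 m/s

v = 19.9 m/s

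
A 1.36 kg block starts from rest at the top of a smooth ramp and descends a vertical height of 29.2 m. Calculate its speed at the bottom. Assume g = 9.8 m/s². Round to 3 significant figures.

By conservation of mechanical energy, mgh = ½mv²
v = √(2gh) = √(2 × 9.8 × 29.2) = √572.32 = 23.92 m/s

v = 23.9 m/s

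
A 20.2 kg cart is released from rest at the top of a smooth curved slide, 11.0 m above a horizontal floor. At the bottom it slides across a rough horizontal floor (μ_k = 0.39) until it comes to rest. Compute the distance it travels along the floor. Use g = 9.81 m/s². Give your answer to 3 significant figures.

Energy bookkeeping (friction removes W_f = μ_k N d):
At rest all PE has been dissipated by friction: mgh = μ_k m g d
d = h/μ_k = 11.0/0.39 = 28.21 m

d = 28.2 m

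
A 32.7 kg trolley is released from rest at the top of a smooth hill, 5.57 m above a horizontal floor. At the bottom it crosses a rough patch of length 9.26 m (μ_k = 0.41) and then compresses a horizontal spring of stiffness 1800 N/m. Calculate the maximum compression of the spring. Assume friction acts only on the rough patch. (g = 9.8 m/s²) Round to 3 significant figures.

Initial energy: E₁ = mgh = (32.7)(9.8)(5.57) = 1785.0 J
Friction removes W_f = μ_k mg d = (0.41)(32.7)(9.8)(9.26) = 1217 J
Energy reaching the spring: E = 1785.0 − 1217 = 568.30 J
At max compression ½kx² = E ⇒ x = √(2E/k) = √(2 × 568.30/1800) = 0.7946 m

x = 0.795 m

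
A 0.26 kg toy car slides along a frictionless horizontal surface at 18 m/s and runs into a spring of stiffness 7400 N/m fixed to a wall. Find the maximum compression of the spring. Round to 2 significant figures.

x = 0.11 m

Conservation of energy between contact and max compression: ½mv² = ½kx²
x = v√(m/k) = 18 × √(0.26/7400) = 0.1067 m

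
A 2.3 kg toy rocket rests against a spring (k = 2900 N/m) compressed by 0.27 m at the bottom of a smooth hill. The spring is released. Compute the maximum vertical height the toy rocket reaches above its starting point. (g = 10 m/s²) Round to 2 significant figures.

h = 4.6 m

All spring PE becomes gravitational PE at the highest point: ½kx² = mgh
h = kx²/(2mg) = (2900)(0.27)²/(2 × 2.3 × 10) = 4.596 m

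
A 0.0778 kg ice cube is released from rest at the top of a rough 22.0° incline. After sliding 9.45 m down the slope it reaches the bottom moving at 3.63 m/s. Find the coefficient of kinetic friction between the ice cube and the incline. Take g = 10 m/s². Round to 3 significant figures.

μ_k = 0.329

Energy balance down the incline: mg L sinθ − ½mv² = μ_k (mg cosθ) L
mgL sinθ = 2.7541 J; ½mv² = 0.51258 J
W_f = 2.7541 − 0.51258 = 2.242 J
μ_k = W_f/(mg cosθ · L) = 2.242/(0.7213 × 9.45) = 0.3288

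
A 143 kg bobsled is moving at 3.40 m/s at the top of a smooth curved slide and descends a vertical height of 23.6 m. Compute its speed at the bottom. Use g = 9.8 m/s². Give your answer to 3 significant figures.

v = 21.8 m/s

Equating total energy at the two states: ½mv₀² + mgh = ½mv²
The mass cancels from both sides.
v² = v₀² + 2gh = (3.40)² + 2(9.8)(23.6) = 474.12
v = √474.12 = 21.77 m/s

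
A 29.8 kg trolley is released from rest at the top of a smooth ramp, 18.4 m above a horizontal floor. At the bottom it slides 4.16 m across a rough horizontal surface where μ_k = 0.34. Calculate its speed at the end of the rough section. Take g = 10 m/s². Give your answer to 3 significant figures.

v = 18.4 m/s

Applying the work–energy principle:
mgh = ½mv² + μ_k m g d
W_f = μ_k mg d = (0.34)(29.8)(10)(4.16) = 421.5 J
½mv² = mgh − W_f = 5483.2 − 421.5 = 5061.7 J
v = √(2 × 5061.7/29.8) = 18.43 m/s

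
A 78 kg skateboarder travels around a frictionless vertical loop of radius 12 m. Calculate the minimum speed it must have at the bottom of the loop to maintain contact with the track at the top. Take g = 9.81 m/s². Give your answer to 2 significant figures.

At the top: mg = mv_top²/r ⇒ v_top² = gr = 117.7 m²/s²
Energy from bottom to top (height 2r): ½mv_bot² = ½mv_top² + mg(2r)
v_bot² = gr + 4gr = 5gr = 588.6
v_bot = √(5gr) = 24.26 m/s

v = 24 m/s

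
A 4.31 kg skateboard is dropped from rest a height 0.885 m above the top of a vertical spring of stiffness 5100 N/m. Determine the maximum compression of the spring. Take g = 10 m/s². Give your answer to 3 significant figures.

x = 0.131 m

Let x be the compression. The total drop is H + x, and the skateboard is instantaneously at rest at max compression, so energy conservation gives:
mg(H + x) = ½kx²
½(5100)x² − (4.31)(10)x − (4.31)(10)(0.885) = 0
2550x² − 43.10x − 38.14 = 0
x = [43.10 + √(1858 + 389064)]/(2 × 2550) = 0.1310 m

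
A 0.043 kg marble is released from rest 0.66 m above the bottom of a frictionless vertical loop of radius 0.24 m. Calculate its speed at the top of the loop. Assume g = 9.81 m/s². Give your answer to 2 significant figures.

v = 1.9 m/s

Energy conservation: mgh = ½mv_top² + mg(2r)
v_top² = 2g(h − 2r) = 2(9.81)(0.66 − 0.4800) = 3.532
v_top = 1.879 m/s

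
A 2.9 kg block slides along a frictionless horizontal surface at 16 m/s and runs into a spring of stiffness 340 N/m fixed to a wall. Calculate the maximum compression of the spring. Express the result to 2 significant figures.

All KE is stored as spring PE at maximum compression: ½mv² = ½kx²
x = v√(m/k) = 16 × √(2.9/340) = 1.478 m

x = 1.5 m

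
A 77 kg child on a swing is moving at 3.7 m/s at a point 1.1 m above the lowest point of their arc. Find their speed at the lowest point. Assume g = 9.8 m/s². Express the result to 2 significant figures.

Energy conservation between the two points: ½mv₀² + mgh = ½mv²
The mass cancels from both sides.
v² = v₀² + 2gh = (3.7)² + 2(9.8)(1.1) = 35.250
v = √35.250 = 5.937 m/s

v = 5.9 m/s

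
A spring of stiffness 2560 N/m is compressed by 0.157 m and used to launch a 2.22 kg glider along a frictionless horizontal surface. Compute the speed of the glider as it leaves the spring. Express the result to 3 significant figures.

v = 5.33 m/s

Conservation of energy: ½kx² = ½mv²
v = x√(k/m) = 0.157 × √(2560/2.22) = 5.331 m/s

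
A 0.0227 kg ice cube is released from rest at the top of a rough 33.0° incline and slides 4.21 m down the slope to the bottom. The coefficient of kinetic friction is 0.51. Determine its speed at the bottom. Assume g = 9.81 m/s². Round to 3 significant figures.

Taking the bottom as reference, mgh = ½mv² + μ_k N L with h = L sinθ, N = mg cosθ:
mgh = mgL sinθ = (0.0227)(9.81)(4.21)sin33.0° = 0.51061 J
W_f = μ_k mg cosθ · L = (0.51)(0.0227)(9.81)cos33.0°·4.21 = 0.4010 J
½mv² = 0.51061 − 0.4010 = 0.10961 J
v = √(2 × 0.10961/0.0227) = 3.108 m/s

v = 3.11 m/s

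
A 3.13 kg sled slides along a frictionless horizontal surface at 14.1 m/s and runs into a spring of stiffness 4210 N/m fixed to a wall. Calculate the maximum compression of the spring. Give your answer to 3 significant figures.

x = 0.384 m

At max compression the sled is momentarily at rest: ½mv² = ½kx²
x = v√(m/k) = 14.1 × √(3.13/4210) = 0.3845 m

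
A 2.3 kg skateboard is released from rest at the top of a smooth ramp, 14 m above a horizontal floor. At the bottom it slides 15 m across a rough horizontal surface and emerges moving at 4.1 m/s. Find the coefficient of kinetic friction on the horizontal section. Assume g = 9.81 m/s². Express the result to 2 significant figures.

Energy bookkeeping (friction removes W_f = μ_k N d):
mgh = ½mv² + μ_k m g d
mgh = 315.88 J; ½mv² = 19.331 J
W_f = 315.88 − 19.331 = 296.6 J
μ_k = W_f/(mg·d) = 296.6/(22.56 × 15) = 0.8762

μ_k = 0.88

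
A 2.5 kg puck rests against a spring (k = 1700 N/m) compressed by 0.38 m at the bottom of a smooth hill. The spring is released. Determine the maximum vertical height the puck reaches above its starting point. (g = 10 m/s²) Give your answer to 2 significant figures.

At maximum height the puck is at rest, so ½kx² = mgh
h = kx²/(2mg) = (1700)(0.38)²/(2 × 2.5 × 10) = 4.910 m

h = 4.9 m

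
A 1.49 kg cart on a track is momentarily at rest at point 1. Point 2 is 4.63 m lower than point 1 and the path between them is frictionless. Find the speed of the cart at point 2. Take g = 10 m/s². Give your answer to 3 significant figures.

Energy conservation between the two points: mgh = ½mv²
v = √(2gh) = √(2 × 10 × 4.63) = √92.600 = 9.623 m/s

v = 9.62 m/s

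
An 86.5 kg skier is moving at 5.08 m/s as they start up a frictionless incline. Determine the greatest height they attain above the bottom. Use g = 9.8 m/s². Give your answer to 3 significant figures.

h = 1.32 m

By energy conservation, ½mv² = mgh
h = v²/(2g) = 5.08²/(2 × 9.8) = 1.317 m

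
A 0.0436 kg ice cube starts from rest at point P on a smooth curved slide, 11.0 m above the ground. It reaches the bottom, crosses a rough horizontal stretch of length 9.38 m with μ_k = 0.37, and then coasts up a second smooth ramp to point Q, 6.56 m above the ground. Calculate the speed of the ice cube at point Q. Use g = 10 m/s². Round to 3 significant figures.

v = 4.40 m/s

Energy at P: mgh₁ = (0.0436)(10)(11.0) = 4.7960 J
Friction loss: W_f = μ_k mg d = 1.513 J
At Q: ½mv² + mgh₂ = mgh₁ − W_f
½mv² = 4.7960 − 1.513 − 2.8602 = 0.42266 J
v = √(2 × 0.42266/0.0436) = 4.403 m/s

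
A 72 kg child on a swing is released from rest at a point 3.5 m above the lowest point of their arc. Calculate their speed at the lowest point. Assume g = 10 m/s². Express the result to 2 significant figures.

v = 8.4 m/s

Energy conservation between the two points: mgh = ½mv²
The mass cancels from both sides.
v = √(2gh) = √(2 × 10 × 3.5) = √70.000 = 8.367 m/s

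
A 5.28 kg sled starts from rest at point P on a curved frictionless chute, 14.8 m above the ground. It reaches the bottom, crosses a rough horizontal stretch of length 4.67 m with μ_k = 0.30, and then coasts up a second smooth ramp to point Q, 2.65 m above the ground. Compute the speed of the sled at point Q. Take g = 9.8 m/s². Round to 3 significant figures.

v = 14.5 m/s

Energy at P: mgh₁ = (5.28)(9.8)(14.8) = 765.81 J
Friction loss: W_f = μ_k mg d = 72.49 J
At Q: ½mv² + mgh₂ = mgh₁ − W_f
½mv² = 765.81 − 72.49 − 137.12 = 556.20 J
v = √(2 × 556.20/5.28) = 14.51 m/s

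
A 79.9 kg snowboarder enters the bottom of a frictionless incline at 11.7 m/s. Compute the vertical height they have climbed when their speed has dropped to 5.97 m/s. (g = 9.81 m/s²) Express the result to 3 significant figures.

Conservation of energy: ½mv₁² = ½mv₂² + mgh
h = (v₁² − v₂²)/(2g) = (11.7² − 5.97²)/(2 × 9.81) = 5.161 m

h = 5.16 m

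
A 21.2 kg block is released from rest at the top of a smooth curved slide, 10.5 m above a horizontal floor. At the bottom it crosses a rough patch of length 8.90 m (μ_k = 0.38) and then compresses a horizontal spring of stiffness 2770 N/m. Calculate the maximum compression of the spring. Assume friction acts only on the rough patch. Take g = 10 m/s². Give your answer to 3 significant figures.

x = 1.04 m

Initial energy: E₁ = mgh = (21.2)(10)(10.5) = 2226.0 J
Friction removes W_f = μ_k mg d = (0.38)(21.2)(10)(8.90) = 717.0 J
Energy reaching the spring: E = 2226.0 − 717.0 = 1509.0 J
At max compression ½kx² = E ⇒ x = √(2E/k) = √(2 × 1509.0/2770) = 1.044 m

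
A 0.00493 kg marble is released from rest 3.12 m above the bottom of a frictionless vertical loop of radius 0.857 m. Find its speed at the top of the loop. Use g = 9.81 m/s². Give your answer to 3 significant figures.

Energy conservation: mgh = ½mv_top² + mg(2r)
v_top² = 2g(h − 2r) = 2(9.81)(3.12 − 1.714) = 27.59
v_top = 5.252 m/s

v = 5.25 m/s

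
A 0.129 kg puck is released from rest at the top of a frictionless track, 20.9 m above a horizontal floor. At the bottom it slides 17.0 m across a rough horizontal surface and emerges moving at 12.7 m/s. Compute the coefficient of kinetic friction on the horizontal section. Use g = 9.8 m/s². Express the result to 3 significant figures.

μ_k = 0.745

Energy at the top = energy at the end + work done against friction:
mgh = ½mv² + μ_k m g d
mgh = 26.422 J; ½mv² = 10.403 J
W_f = 26.422 − 10.403 = 16.02 J
μ_k = W_f/(mg·d) = 16.02/(1.264 × 17.0) = 0.7453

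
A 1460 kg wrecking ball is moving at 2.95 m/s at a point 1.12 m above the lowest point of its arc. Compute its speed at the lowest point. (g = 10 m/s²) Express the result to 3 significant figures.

Energy conservation between the two points: ½mv₀² + mgh = ½mv²
v² = v₀² + 2gh = (2.95)² + 2(10)(1.12) = 31.103
v = √31.103 = 5.577 m/s

v = 5.58 m/s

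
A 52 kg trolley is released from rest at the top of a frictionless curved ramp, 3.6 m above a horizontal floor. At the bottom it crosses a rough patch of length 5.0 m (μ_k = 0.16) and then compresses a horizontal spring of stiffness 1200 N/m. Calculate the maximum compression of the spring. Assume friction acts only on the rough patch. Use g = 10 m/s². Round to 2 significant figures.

Initial energy: E₁ = mgh = (52)(10)(3.6) = 1872.0 J
Friction removes W_f = μ_k mg d = (0.16)(52)(10)(5.0) = 416.0 J
Energy reaching the spring: E = 1872.0 − 416.0 = 1456.0 J
At max compression ½kx² = E ⇒ x = √(2E/k) = √(2 × 1456.0/1200) = 1.558 m

x = 1.6 m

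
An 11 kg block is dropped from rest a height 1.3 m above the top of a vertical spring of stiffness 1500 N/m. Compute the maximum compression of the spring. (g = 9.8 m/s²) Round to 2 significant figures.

x = 0.51 m

Measuring PE from the top of the relaxed spring, at max compression the block has dropped H + x with zero KE, so:
mg(H + x) = ½kx²
½(1500)x² − (11)(9.8)x − (11)(9.8)(1.3) = 0
750.0x² − 107.8x − 140.1 = 0
x = [107.8 + √(11621 + 420420)]/(2 × 750.0) = 0.5101 m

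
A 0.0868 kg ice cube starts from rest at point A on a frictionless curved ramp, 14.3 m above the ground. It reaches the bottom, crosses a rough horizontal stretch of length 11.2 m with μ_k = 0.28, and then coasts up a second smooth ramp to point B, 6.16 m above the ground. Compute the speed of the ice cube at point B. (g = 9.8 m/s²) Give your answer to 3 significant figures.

v = 9.90 m/s

Energy at A: mgh₁ = (0.0868)(9.8)(14.3) = 12.164 J
Friction loss: W_f = μ_k mg d = 2.668 J
At B: ½mv² + mgh₂ = mgh₁ − W_f
½mv² = 12.164 − 2.668 − 5.2399 = 4.2566 J
v = √(2 × 4.2566/0.0868) = 9.903 m/s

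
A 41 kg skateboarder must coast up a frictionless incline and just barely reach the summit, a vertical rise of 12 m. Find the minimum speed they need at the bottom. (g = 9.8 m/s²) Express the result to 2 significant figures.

At the top they are momentarily at rest, so all KE converts to PE: ½mv² = mgh
v = √(2gh) = √(2 × 9.8 × 12) = 15.34 m/s

v = 15 m/s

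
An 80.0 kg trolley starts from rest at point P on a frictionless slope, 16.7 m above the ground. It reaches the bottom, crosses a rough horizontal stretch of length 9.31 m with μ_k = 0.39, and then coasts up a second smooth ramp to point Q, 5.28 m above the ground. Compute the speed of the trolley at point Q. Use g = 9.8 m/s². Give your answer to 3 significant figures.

v = 12.4 m/s

Energy at P: mgh₁ = (80.0)(9.8)(16.7) = 13093 J
Friction loss: W_f = μ_k mg d = 2847 J
At Q: ½mv² + mgh₂ = mgh₁ − W_f
½mv² = 13093 − 2847 − 4139.5 = 6106.7 J
v = √(2 × 6106.7/80.0) = 12.36 m/s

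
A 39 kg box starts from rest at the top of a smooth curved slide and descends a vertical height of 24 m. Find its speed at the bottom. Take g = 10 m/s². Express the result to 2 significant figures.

Mechanical energy is conserved (no friction): mgh = ½mv²
v = √(2gh) = √(2 × 10 × 24) = √480.00 = 21.91 m/s

v = 22 m/s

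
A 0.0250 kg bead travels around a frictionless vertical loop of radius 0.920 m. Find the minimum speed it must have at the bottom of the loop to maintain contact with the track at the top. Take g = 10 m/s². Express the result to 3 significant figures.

v = 6.78 m/s

At the top: mg = mv_top²/r ⇒ v_top² = gr = 9.200 m²/s²
Energy from bottom to top (height 2r): ½mv_bot² = ½mv_top² + mg(2r)
v_bot² = gr + 4gr = 5gr = 46.00
v_bot = √(5gr) = 6.782 m/s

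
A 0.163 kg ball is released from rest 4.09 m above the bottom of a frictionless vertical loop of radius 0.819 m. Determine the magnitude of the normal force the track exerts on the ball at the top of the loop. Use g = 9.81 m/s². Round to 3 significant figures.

Energy from release to top (height 2r): mgh = ½mv_top² + mg(2r)
v_top² = 2g(h − 2r) = 2(9.81)(4.09 − 1.638) = 48.108 m²/s²
At the top, both N and weight point toward the centre: N + mg = mv_top²/r
N = m(v_top²/r − g) = 0.163(48.108/0.819 − 9.81) = 7.976 N

N = 7.98 N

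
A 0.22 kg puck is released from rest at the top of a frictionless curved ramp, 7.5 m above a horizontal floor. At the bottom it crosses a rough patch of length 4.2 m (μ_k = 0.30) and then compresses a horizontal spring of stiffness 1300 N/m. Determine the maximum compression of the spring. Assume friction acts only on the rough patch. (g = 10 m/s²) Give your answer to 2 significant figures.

Initial energy: E₁ = mgh = (0.22)(10)(7.5) = 16.500 J
Friction removes W_f = μ_k mg d = (0.30)(0.22)(10)(4.2) = 2.772 J
Energy reaching the spring: E = 16.500 − 2.772 = 13.728 J
At max compression ½kx² = E ⇒ x = √(2E/k) = √(2 × 13.728/1300) = 0.1453 m

x = 0.15 m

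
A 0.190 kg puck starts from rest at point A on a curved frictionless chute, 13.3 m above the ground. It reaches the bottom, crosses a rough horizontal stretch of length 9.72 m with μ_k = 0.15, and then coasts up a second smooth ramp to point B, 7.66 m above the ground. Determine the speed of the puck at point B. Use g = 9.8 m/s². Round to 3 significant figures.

Energy at A: mgh₁ = (0.190)(9.8)(13.3) = 24.765 J
Friction loss: W_f = μ_k mg d = 2.715 J
At B: ½mv² + mgh₂ = mgh₁ − W_f
½mv² = 24.765 − 2.715 − 14.263 = 7.7869 J
v = √(2 × 7.7869/0.190) = 9.054 m/s

v = 9.05 m/s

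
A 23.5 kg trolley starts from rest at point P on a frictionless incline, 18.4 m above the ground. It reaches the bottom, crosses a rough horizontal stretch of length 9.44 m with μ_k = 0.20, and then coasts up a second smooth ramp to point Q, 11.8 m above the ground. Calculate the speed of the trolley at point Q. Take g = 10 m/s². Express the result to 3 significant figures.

Energy at P: mgh₁ = (23.5)(10)(18.4) = 4324.0 J
Friction loss: W_f = μ_k mg d = 443.7 J
At Q: ½mv² + mgh₂ = mgh₁ − W_f
½mv² = 4324.0 − 443.7 − 2773.0 = 1107.3 J
v = √(2 × 1107.3/23.5) = 9.708 m/s

v = 9.71 m/s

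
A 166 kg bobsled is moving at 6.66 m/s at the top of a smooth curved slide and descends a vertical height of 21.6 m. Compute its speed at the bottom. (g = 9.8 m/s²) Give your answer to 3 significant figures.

By conservation of mechanical energy, ½mv₀² + mgh = ½mv²
v² = v₀² + 2gh = (6.66)² + 2(9.8)(21.6) = 467.72
v = √467.72 = 21.63 m/s

v = 21.6 m/s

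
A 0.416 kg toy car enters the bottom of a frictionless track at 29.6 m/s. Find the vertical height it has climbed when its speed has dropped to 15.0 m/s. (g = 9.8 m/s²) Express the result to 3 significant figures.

h = 33.2 m

Conservation of energy: ½mv₁² = ½mv₂² + mgh
h = (v₁² − v₂²)/(2g) = (29.6² − 15.0²)/(2 × 9.8) = 33.22 m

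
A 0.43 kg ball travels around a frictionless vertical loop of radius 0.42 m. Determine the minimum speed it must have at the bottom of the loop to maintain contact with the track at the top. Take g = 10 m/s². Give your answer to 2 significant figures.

v = 4.6 m/s

At the top: mg = mv_top²/r ⇒ v_top² = gr = 4.200 m²/s²
Energy from bottom to top (height 2r): ½mv_bot² = ½mv_top² + mg(2r)
v_bot² = gr + 4gr = 5gr = 21.00
v_bot = √(5gr) = 4.583 m/s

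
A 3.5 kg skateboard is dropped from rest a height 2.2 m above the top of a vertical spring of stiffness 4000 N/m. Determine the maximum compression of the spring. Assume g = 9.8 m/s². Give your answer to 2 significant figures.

x = 0.20 m

Take the reference level at the top of the uncompressed spring. At max compression the skateboard has fallen H + x and is momentarily at rest:
mg(H + x) = ½kx²
½(4000)x² − (3.5)(9.8)x − (3.5)(9.8)(2.2) = 0
2000x² − 34.30x − 75.46 = 0
x = [34.30 + √(1176 + 603680)]/(2 × 2000) = 0.2030 m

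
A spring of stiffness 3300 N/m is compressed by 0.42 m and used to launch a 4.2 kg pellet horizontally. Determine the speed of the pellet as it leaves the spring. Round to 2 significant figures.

Conservation of energy: ½kx² = ½mv²
v = x√(k/m) = 0.42 × √(3300/4.2) = 11.77 m/s

v = 12 m/s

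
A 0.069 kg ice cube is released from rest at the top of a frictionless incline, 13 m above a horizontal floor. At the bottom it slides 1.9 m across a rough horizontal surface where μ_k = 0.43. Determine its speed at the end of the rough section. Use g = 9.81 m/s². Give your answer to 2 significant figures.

v = 15 m/s

Energy at the top = energy at the end + work done against friction:
mgh = ½mv² + μ_k m g d
W_f = μ_k mg d = (0.43)(0.069)(9.81)(1.9) = 0.5530 J
½mv² = mgh − W_f = 8.7996 − 0.5530 = 8.2466 J
v = √(2 × 8.2466/0.069) = 15.46 m/s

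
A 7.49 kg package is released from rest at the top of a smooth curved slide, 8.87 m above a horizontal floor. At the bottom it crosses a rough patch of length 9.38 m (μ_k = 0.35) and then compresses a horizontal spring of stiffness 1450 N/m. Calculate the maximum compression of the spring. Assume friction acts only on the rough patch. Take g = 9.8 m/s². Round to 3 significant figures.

x = 0.752 m

Initial energy: E₁ = mgh = (7.49)(9.8)(8.87) = 651.08 J
Friction removes W_f = μ_k mg d = (0.35)(7.49)(9.8)(9.38) = 241.0 J
Energy reaching the spring: E = 651.08 − 241.0 = 410.10 J
At max compression ½kx² = E ⇒ x = √(2E/k) = √(2 × 410.10/1450) = 0.7521 m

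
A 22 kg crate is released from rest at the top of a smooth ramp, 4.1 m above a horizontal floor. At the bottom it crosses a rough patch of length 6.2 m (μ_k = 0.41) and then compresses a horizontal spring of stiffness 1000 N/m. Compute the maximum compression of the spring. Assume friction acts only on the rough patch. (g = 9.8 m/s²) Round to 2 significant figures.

x = 0.82 m

Initial energy: E₁ = mgh = (22)(9.8)(4.1) = 883.96 J
Friction removes W_f = μ_k mg d = (0.41)(22)(9.8)(6.2) = 548.1 J
Energy reaching the spring: E = 883.96 − 548.1 = 335.90 J
At max compression ½kx² = E ⇒ x = √(2E/k) = √(2 × 335.90/1000) = 0.8196 m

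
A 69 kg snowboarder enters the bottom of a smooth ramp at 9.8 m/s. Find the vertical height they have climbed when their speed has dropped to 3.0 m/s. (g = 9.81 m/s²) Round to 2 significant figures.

h = 4.4 m

Energy balance between the two points: ½mv₁² = ½mv₂² + mgh
h = (v₁² − v₂²)/(2g) = (9.8² − 3.0²)/(2 × 9.81) = 4.436 m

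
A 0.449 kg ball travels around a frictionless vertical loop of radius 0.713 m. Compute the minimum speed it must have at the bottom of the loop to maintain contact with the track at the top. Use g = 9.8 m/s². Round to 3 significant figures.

At the top: mg = mv_top²/r ⇒ v_top² = gr = 6.987 m²/s²
Energy from bottom to top (height 2r): ½mv_bot² = ½mv_top² + mg(2r)
v_bot² = gr + 4gr = 5gr = 34.94
v_bot = √(5gr) = 5.911 m/s

v = 5.91 m/s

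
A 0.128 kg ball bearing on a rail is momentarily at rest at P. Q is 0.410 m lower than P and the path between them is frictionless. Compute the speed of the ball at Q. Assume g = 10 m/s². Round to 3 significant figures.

v = 2.86 m/s

By conservation of mechanical energy, mgh = ½mv²
v = √(2gh) = √(2 × 10 × 0.410) = √8.2000 = 2.864 m/s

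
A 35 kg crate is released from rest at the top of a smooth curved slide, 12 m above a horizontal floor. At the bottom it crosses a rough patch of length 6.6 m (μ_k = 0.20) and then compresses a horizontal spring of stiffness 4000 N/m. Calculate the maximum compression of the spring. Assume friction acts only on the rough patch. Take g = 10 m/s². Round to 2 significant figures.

Initial energy: E₁ = mgh = (35)(10)(12) = 4200.0 J
Friction removes W_f = μ_k mg d = (0.20)(35)(10)(6.6) = 462.0 J
Energy reaching the spring: E = 4200.0 − 462.0 = 3738.0 J
At max compression ½kx² = E ⇒ x = √(2E/k) = √(2 × 3738.0/4000) = 1.367 m

x = 1.4 m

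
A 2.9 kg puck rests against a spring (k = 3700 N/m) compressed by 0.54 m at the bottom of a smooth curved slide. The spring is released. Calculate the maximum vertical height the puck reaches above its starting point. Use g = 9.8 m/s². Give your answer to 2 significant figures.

h = 19 m

All spring PE becomes gravitational PE at the highest point: ½kx² = mgh
h = kx²/(2mg) = (3700)(0.54)²/(2 × 2.9 × 9.8) = 18.98 m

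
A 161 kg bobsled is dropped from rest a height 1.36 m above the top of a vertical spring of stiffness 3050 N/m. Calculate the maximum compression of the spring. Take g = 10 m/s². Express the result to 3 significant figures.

Measuring PE from the top of the relaxed spring, at max compression the bobsled has dropped H + x with zero KE, so:
mg(H + x) = ½kx²
½(3050)x² − (161)(10)x − (161)(10)(1.36) = 0
1525x² − 1610x − 2190 = 0
x = [1610 + √(2.592e+06 + 1.3357e+07)]/(2 × 1525) = 1.837 m

x = 1.84 m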